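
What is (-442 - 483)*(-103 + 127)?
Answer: -22200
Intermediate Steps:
(-442 - 483)*(-103 + 127) = -925*24 = -22200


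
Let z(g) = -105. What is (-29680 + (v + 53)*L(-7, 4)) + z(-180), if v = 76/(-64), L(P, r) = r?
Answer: -118311/4 ≈ -29578.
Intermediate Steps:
v = -19/16 (v = 76*(-1/64) = -19/16 ≈ -1.1875)
(-29680 + (v + 53)*L(-7, 4)) + z(-180) = (-29680 + (-19/16 + 53)*4) - 105 = (-29680 + (829/16)*4) - 105 = (-29680 + 829/4) - 105 = -117891/4 - 105 = -118311/4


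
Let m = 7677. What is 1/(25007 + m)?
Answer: 1/32684 ≈ 3.0596e-5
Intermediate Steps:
1/(25007 + m) = 1/(25007 + 7677) = 1/32684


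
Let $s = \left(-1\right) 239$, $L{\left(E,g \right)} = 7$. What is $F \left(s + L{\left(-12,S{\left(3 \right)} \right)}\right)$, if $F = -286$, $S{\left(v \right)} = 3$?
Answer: $66352$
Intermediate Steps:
$s = -239$
$F \left(s + L{\left(-12,S{\left(3 \right)} \right)}\right) = - 286 \left(-239 + 7\right) = \left(-286\right) \left(-232\right) = 66352$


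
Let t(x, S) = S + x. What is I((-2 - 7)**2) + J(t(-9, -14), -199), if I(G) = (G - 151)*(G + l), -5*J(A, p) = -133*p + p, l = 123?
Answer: -97668/5 ≈ -19534.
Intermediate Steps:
J(A, p) = 132*p/5 (J(A, p) = -(-133*p + p)/5 = -(-132)*p/5 = 132*p/5)
I(G) = (-151 + G)*(123 + G) (I(G) = (G - 151)*(G + 123) = (-151 + G)*(123 + G))
I((-2 - 7)**2) + J(t(-9, -14), -199) = (-18573 + ((-2 - 7)**2)**2 - 28*(-2 - 7)**2) + (132/5)*(-199) = (-18573 + ((-9)**2)**2 - 28*(-9)**2) - 26268/5 = (-18573 + 81**2 - 28*81) - 26268/5 = (-18573 + 6561 - 2268) - 26268/5 = -14280 - 26268/5 = -97668/5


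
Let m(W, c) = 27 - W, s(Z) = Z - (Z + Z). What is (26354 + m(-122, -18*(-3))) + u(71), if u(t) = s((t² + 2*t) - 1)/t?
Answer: 1876531/71 ≈ 26430.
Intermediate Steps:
s(Z) = -Z (s(Z) = Z - 2*Z = -Z)
u(t) = (1 - t² - 2*t)/t (u(t) = (-((t² + 2*t) - 1))/t = (-(-1 + t² + 2*t))/t = (1 - t² - 2*t)/t)
(26354 + m(-122, -18*(-3))) + u(71) = (26354 + (27 - 1*(-122))) + (-2 + 1/71 - 1*71) = (26354 + (27 + 122)) + (-2 + 1/71 - 71) = (26354 + 149) - 5182/71 = 26503 - 5182/71 = 1876531/71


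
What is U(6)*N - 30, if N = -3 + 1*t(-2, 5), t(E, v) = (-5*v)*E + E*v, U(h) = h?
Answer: 192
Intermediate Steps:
t(E, v) = -4*E*v (t(E, v) = -5*E*v + E*v = -4*E*v)
N = 37 (N = -3 + 1*(-4*(-2)*5) = -3 + 1*40 = -3 + 40 = 37)
U(6)*N - 30 = 6*37 - 30 = 222 - 30 = 192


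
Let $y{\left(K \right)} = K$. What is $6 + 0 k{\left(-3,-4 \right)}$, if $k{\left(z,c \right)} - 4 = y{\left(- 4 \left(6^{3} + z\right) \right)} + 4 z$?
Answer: $6$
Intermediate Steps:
$k{\left(z,c \right)} = -860$ ($k{\left(z,c \right)} = 4 + \left(- 4 \left(6^{3} + z\right) + 4 z\right) = 4 + \left(- 4 \left(216 + z\right) + 4 z\right) = 4 + \left(\left(-864 - 4 z\right) + 4 z\right) = 4 - 864 = -860$)
$6 + 0 k{\left(-3,-4 \right)} = 6 + 0 \left(-860\right) = 6 + 0 = 6$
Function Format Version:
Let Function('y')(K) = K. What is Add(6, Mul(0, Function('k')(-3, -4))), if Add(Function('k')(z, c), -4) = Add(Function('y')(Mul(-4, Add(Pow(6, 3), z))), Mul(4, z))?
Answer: 6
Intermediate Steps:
Function('k')(z, c) = -860 (Function('k')(z, c) = Add(4, Add(Mul(-4, Add(Pow(6, 3), z)), Mul(4, z))) = Add(4, Add(Mul(-4, Add(216, z)), Mul(4, z))) = Add(4, Add(Add(-864, Mul(-4, z)), Mul(4, z))) = Add(4, -864) = -860)
Add(6, Mul(0, Function('k')(-3, -4))) = Add(6, Mul(0, -860)) = Add(6, 0) = 6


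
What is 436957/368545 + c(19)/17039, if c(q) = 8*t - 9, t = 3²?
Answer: 7468528658/6279638255 ≈ 1.1893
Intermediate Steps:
t = 9
c(q) = 63 (c(q) = 8*9 - 9 = 72 - 9 = 63)
436957/368545 + c(19)/17039 = 436957/368545 + 63/17039 = 7468528658/6279638255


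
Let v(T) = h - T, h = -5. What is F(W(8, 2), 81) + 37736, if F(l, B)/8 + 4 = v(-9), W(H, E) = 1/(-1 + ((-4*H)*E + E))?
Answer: 37736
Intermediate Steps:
W(H, E) = 1/(-1 + E - 4*E*H) (W(H, E) = 1/(-1 + (-4*E*H + E)) = 1/(-1 + (E - 4*E*H)) = 1/(-1 + E - 4*E*H))
v(T) = -5 - T
F(l, B) = 0 (F(l, B) = -32 + 8*(-5 - 1*(-9)) = -32 + 8*(-5 + 9) = -32 + 8*4 = -32 + 32 = 0)
F(W(8, 2), 81) + 37736 = 0 + 37736 = 37736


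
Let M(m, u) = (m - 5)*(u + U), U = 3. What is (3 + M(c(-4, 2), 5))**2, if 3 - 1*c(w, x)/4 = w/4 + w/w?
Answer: 3481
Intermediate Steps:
c(w, x) = 8 - w (c(w, x) = 12 - 4*(w/4 + w/w) = 12 - 4*(w*(1/4) + 1) = 12 - 4*(w/4 + 1) = 12 - 4*(1 + w/4) = 12 + (-4 - w) = 8 - w)
M(m, u) = (-5 + m)*(3 + u) (M(m, u) = (m - 5)*(u + 3) = (-5 + m)*(3 + u))
(3 + M(c(-4, 2), 5))**2 = (3 + (-15 - 5*5 + 3*(8 - 1*(-4)) + (8 - 1*(-4))*5))**2 = (3 + (-15 - 25 + 3*(8 + 4) + (8 + 4)*5))**2 = (3 + (-15 - 25 + 3*12 + 12*5))**2 = (3 + (-15 - 25 + 36 + 60))**2 = (3 + 56)**2 = 59**2 = 3481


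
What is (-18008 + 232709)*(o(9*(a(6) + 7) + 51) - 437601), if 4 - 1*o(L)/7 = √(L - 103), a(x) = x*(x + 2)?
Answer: -93947360673 - 1502907*√443 ≈ -9.3979e+10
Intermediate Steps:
a(x) = x*(2 + x)
o(L) = 28 - 7*√(-103 + L) (o(L) = 28 - 7*√(L - 103) = 28 - 7*√(-103 + L))
(-18008 + 232709)*(o(9*(a(6) + 7) + 51) - 437601) = (-18008 + 232709)*((28 - 7*√(-103 + (9*(6*(2 + 6) + 7) + 51))) - 437601) = 214701*((28 - 7*√(-103 + (9*(6*8 + 7) + 51))) - 437601) = 214701*((28 - 7*√(-103 + (9*(48 + 7) + 51))) - 437601) = 214701*((28 - 7*√(-103 + (9*55 + 51))) - 437601) = 214701*((28 - 7*√(-103 + (495 + 51))) - 437601) = 214701*((28 - 7*√(-103 + 546)) - 437601) = 214701*((28 - 7*√443) - 437601) = 214701*(-437573 - 7*√443) = -93947360673 - 1502907*√443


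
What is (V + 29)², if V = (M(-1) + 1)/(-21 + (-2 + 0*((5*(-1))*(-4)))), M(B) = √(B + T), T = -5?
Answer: (666 - I*√6)²/529 ≈ 838.47 - 6.1677*I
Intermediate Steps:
M(B) = √(-5 + B) (M(B) = √(B - 5) = √(-5 + B))
V = -1/23 - I*√6/23 (V = (√(-5 - 1) + 1)/(-21 + (-2 + 0*((5*(-1))*(-4)))) = (√(-6) + 1)/(-21 + (-2 + 0*(-5*(-4)))) = (I*√6 + 1)/(-21 + (-2 + 0*20)) = (1 + I*√6)/(-21 + (-2 + 0)) = (1 + I*√6)/(-21 - 2) = (1 + I*√6)/(-23) = (1 + I*√6)*(-1/23) = -1/23 - I*√6/23 ≈ -0.043478 - 0.1065*I)
(V + 29)² = ((-1/23 - I*√6/23) + 29)² = (666/23 - I*√6/23)²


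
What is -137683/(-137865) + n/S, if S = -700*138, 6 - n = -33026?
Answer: 800936/1219575 ≈ 0.65673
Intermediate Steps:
n = 33032 (n = 6 - 1*(-33026) = 6 + 33026 = 33032)
S = -96600
-137683/(-137865) + n/S = -137683/(-137865) + 33032/(-96600) = -137683*(-1/137865) + 33032*(-1/96600) = 1513/1515 - 4129/12075 = 800936/1219575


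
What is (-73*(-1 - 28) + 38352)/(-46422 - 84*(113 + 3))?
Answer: -3679/5106 ≈ -0.72052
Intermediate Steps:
(-73*(-1 - 28) + 38352)/(-46422 - 84*(113 + 3)) = (-73*(-29) + 38352)/(-46422 - 84*116) = (2117 + 38352)/(-46422 - 9744) = 40469/(-56166) = 40469*(-1/56166) = -3679/5106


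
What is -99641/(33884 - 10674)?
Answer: -99641/23210 ≈ -4.2930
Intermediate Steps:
-99641/(33884 - 10674) = -99641/23210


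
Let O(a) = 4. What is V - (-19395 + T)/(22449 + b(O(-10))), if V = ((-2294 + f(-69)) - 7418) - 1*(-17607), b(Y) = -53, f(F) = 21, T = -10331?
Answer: 88658231/11198 ≈ 7917.3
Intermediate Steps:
V = 7916 (V = ((-2294 + 21) - 7418) - 1*(-17607) = (-2273 - 7418) + 17607 = -9691 + 17607 = 7916)
V - (-19395 + T)/(22449 + b(O(-10))) = 7916 - (-19395 - 10331)/(22449 - 53) = 7916 - (-29726)/22396 = 7916 - 1*(-14863/11198) = 7916 + 14863/11198 = 88658231/11198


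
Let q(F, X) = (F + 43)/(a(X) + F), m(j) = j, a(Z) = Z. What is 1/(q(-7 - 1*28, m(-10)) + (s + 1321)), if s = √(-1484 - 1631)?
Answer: 382095/505580692 - 2025*I*√3115/3539064844 ≈ 0.00075575 - 3.1935e-5*I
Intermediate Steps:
q(F, X) = (43 + F)/(F + X) (q(F, X) = (F + 43)/(X + F) = (43 + F)/(F + X))
s = I*√3115 (s = √(-3115) = I*√3115 ≈ 55.812*I)
1/(q(-7 - 1*28, m(-10)) + (s + 1321)) = 1/((43 + (-7 - 1*28))/((-7 - 1*28) - 10) + (I*√3115 + 1321)) = 1/((43 + (-7 - 28))/((-7 - 28) - 10) + (1321 + I*√3115)) = 1/((43 - 35)/(-35 - 10) + (1321 + I*√3115)) = 1/(8/(-45) + (1321 + I*√3115)) = 1/(-1/45*8 + (1321 + I*√3115)) = 1/(-8/45 + (1321 + I*√3115)) = 1/(59437/45 + I*√3115)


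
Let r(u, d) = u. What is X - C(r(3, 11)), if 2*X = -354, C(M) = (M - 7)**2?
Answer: -193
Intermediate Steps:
C(M) = (-7 + M)**2
X = -177 (X = (1/2)*(-354) = -177)
X - C(r(3, 11)) = -177 - (-7 + 3)**2 = -177 - 1*(-4)**2 = -177 - 1*16 = -177 - 16 = -193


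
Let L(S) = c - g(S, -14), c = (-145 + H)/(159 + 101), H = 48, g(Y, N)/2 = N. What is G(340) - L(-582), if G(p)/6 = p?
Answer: 523217/260 ≈ 2012.4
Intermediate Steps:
g(Y, N) = 2*N
c = -97/260 (c = (-145 + 48)/(159 + 101) = -97/260 ≈ -0.37308)
L(S) = 7183/260 (L(S) = -97/260 - 2*(-14) = -97/260 - 1*(-28) = -97/260 + 28 = 7183/260)
G(p) = 6*p
G(340) - L(-582) = 6*340 - 1*7183/260 = 2040 - 7183/260 = 523217/260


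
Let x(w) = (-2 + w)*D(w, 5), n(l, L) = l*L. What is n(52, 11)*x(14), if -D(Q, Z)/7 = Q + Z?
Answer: -912912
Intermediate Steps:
D(Q, Z) = -7*Q - 7*Z (D(Q, Z) = -7*(Q + Z) = -7*Q - 7*Z)
n(l, L) = L*l
x(w) = (-35 - 7*w)*(-2 + w) (x(w) = (-2 + w)*(-7*w - 7*5) = (-2 + w)*(-7*w - 35) = (-2 + w)*(-35 - 7*w) = (-35 - 7*w)*(-2 + w))
n(52, 11)*x(14) = (11*52)*(-7*(-2 + 14)*(5 + 14)) = 572*(-7*12*19) = 572*(-1596) = -912912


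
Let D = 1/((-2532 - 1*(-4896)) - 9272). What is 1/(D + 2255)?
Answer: 6908/15577539 ≈ 0.00044346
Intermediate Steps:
D = -1/6908 (D = 1/((-2532 + 4896) - 9272) = 1/(2364 - 9272) = 1/(-6908) = -1/6908 ≈ -0.00014476)
1/(D + 2255) = 1/(-1/6908 + 2255) = 1/(15577539/6908) = 6908/15577539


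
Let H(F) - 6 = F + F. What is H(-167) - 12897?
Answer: -13225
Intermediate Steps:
H(F) = 6 + 2*F (H(F) = 6 + (F + F) = 6 + 2*F)
H(-167) - 12897 = (6 + 2*(-167)) - 12897 = (6 - 334) - 12897 = -328 - 12897 = -13225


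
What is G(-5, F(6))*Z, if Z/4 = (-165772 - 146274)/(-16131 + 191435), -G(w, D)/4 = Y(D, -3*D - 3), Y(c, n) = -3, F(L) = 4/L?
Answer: -1872276/21913 ≈ -85.441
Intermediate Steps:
G(w, D) = 12 (G(w, D) = -4*(-3) = 12)
Z = -156023/21913 (Z = 4*((-165772 - 146274)/(-16131 + 191435)) = 4*(-312046/175304) = 4*(-312046*1/175304) = 4*(-156023/87652) = -156023/21913 ≈ -7.1201)
G(-5, F(6))*Z = 12*(-156023/21913) = -1872276/21913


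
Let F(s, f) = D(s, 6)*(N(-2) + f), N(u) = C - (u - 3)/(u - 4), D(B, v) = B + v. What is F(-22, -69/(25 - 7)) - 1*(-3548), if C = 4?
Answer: 10676/3 ≈ 3558.7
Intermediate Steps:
N(u) = 4 - (-3 + u)/(-4 + u) (N(u) = 4 - (u - 3)/(u - 4) = 4 - (-3 + u)/(-4 + u))
F(s, f) = (6 + s)*(19/6 + f) (F(s, f) = (s + 6)*((-13 + 3*(-2))/(-4 - 2) + f) = (6 + s)*((-13 - 6)/(-6) + f) = (6 + s)*(-1/6*(-19) + f) = (6 + s)*(19/6 + f))
F(-22, -69/(25 - 7)) - 1*(-3548) = (6 - 22)*(19 + 6*(-69/(25 - 7)))/6 - 1*(-3548) = (1/6)*(-16)*(19 + 6*(-69/18)) + 3548 = (1/6)*(-16)*(19 + 6*(-69*1/18)) + 3548 = (1/6)*(-16)*(19 + 6*(-23/6)) + 3548 = (1/6)*(-16)*(19 - 23) + 3548 = (1/6)*(-16)*(-4) + 3548 = 32/3 + 3548 = 10676/3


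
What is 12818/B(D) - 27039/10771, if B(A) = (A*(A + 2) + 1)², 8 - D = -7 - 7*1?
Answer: -7428558121/3014167411 ≈ -2.4645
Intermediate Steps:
D = 22 (D = 8 - (-7 - 7*1) = 8 - (-7 - 7) = 8 - 1*(-14) = 8 + 14 = 22)
B(A) = (1 + A*(2 + A))² (B(A) = (A*(2 + A) + 1)² = (1 + A*(2 + A))²)
12818/B(D) - 27039/10771 = 12818/((1 + 22² + 2*22)²) - 27039/10771 = 12818/((1 + 484 + 44)²) - 27039*1/10771 = 12818/(529²) - 27039/10771 = 12818/279841 - 27039/10771 = -7428558121/3014167411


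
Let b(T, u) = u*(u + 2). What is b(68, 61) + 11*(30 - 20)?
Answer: 3953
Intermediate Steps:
b(T, u) = u*(2 + u)
b(68, 61) + 11*(30 - 20) = 61*(2 + 61) + 11*(30 - 20) = 61*63 + 11*10 = 3843 + 110 = 3953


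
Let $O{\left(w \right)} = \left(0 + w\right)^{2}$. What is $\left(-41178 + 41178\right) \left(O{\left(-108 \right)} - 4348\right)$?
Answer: $0$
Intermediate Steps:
$O{\left(w \right)} = w^{2}$
$\left(-41178 + 41178\right) \left(O{\left(-108 \right)} - 4348\right) = \left(-41178 + 41178\right) \left(\left(-108\right)^{2} - 4348\right) = 0 \left(11664 - 4348\right) = 0 \cdot 7316 = 0$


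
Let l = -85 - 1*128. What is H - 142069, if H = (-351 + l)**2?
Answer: 176027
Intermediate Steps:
l = -213 (l = -85 - 128 = -213)
H = 318096 (H = (-351 - 213)**2 = (-564)**2 = 318096)
H - 142069 = 318096 - 142069 = 176027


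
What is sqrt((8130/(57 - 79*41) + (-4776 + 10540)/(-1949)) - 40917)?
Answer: 4*I*sqrt(24592707473840213)/3100859 ≈ 202.29*I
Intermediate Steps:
sqrt((8130/(57 - 79*41) + (-4776 + 10540)/(-1949)) - 40917) = sqrt((8130/(57 - 3239) + 5764*(-1/1949)) - 40917) = sqrt((8130/(-3182) - 5764/1949) - 40917) = sqrt((8130*(-1/3182) - 5764/1949) - 40917) = sqrt((-4065/1591 - 5764/1949) - 40917) = sqrt(-17093209/3100859 - 40917) = sqrt(-126894940912/3100859) = 4*I*sqrt(24592707473840213)/3100859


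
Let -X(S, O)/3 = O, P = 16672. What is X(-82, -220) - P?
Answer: -16012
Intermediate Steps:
X(S, O) = -3*O
X(-82, -220) - P = -3*(-220) - 1*16672 = 660 - 16672 = -16012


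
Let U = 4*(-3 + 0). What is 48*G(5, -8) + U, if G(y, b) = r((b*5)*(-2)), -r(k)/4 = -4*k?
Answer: 61428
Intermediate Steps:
r(k) = 16*k (r(k) = -(-16)*k = 16*k)
G(y, b) = -160*b (G(y, b) = 16*((b*5)*(-2)) = 16*((5*b)*(-2)) = 16*(-10*b) = -160*b)
U = -12 (U = 4*(-3) = -12)
48*G(5, -8) + U = 48*(-160*(-8)) - 12 = 48*1280 - 12 = 61440 - 12 = 61428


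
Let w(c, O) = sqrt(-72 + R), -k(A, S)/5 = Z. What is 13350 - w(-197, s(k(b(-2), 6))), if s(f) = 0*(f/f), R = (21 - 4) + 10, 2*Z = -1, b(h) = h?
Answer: 13350 - 3*I*sqrt(5) ≈ 13350.0 - 6.7082*I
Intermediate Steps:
Z = -1/2 (Z = (1/2)*(-1) = -1/2 ≈ -0.50000)
k(A, S) = 5/2 (k(A, S) = -5*(-1/2) = 5/2)
R = 27 (R = 17 + 10 = 27)
s(f) = 0 (s(f) = 0*1 = 0)
w(c, O) = 3*I*sqrt(5) (w(c, O) = sqrt(-72 + 27) = sqrt(-45) = 3*I*sqrt(5))
13350 - w(-197, s(k(b(-2), 6))) = 13350 - 3*I*sqrt(5)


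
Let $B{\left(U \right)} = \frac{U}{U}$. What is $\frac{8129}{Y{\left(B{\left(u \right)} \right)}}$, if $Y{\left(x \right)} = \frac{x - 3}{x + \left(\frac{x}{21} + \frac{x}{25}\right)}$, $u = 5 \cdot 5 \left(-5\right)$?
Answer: $- \frac{4641659}{1050} \approx -4420.6$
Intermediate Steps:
$u = -125$ ($u = 25 \left(-5\right) = -125$)
$B{\left(U \right)} = 1$
$Y{\left(x \right)} = \frac{525 \left(-3 + x\right)}{571 x}$ ($Y{\left(x \right)} = \frac{-3 + x}{x + \left(x \frac{1}{21} + x \frac{1}{25}\right)} = \frac{-3 + x}{x + \left(\frac{x}{21} + \frac{x}{25}\right)} = \frac{-3 + x}{x + \frac{46 x}{525}} = \frac{-3 + x}{\frac{571}{525} x} = \left(-3 + x\right) \frac{525}{571 x} = \frac{525 \left(-3 + x\right)}{571 x}$)
$\frac{8129}{Y{\left(B{\left(u \right)} \right)}} = \frac{8129}{\frac{525}{571} \cdot 1^{-1} \left(-3 + 1\right)} = \frac{8129}{\frac{525}{571} \cdot 1 \left(-2\right)} = \frac{8129}{- \frac{1050}{571}} = 8129 \left(- \frac{571}{1050}\right) = - \frac{4641659}{1050}$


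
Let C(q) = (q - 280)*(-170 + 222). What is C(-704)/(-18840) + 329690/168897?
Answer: 618895054/132584145 ≈ 4.6679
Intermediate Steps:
C(q) = -14560 + 52*q (C(q) = (-280 + q)*52 = -14560 + 52*q)
C(-704)/(-18840) + 329690/168897 = (-14560 + 52*(-704))/(-18840) + 329690/168897 = (-14560 - 36608)*(-1/18840) + 329690*(1/168897) = -51168*(-1/18840) + 329690/168897 = 2132/785 + 329690/168897 = 618895054/132584145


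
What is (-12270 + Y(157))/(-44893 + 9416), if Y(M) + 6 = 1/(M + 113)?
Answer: 254963/736830 ≈ 0.34603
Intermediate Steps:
Y(M) = -6 + 1/(113 + M) (Y(M) = -6 + 1/(M + 113) = -6 + 1/(113 + M))
(-12270 + Y(157))/(-44893 + 9416) = (-12270 + (-677 - 6*157)/(113 + 157))/(-44893 + 9416) = (-12270 + (-677 - 942)/270)/(-35477) = (-12270 + (1/270)*(-1619))*(-1/35477) = (-12270 - 1619/270)*(-1/35477) = -3314519/270*(-1/35477) = 254963/736830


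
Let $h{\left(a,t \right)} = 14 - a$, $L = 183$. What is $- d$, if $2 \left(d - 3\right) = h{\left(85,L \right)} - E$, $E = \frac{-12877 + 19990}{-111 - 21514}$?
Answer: $\frac{699256}{21625} \approx 32.336$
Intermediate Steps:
$E = - \frac{7113}{21625}$ ($E = \frac{7113}{-21625} = 7113 \left(- \frac{1}{21625}\right) = - \frac{7113}{21625} \approx -0.32892$)
$d = - \frac{699256}{21625}$ ($d = 3 + \frac{\left(14 - 85\right) - - \frac{7113}{21625}}{2} = 3 + \frac{\left(14 - 85\right) + \frac{7113}{21625}}{2} = 3 + \frac{-71 + \frac{7113}{21625}}{2} = 3 + \frac{1}{2} \left(- \frac{1528262}{21625}\right) = 3 - \frac{764131}{21625} = - \frac{699256}{21625} \approx -32.336$)
$- d = \left(-1\right) \left(- \frac{699256}{21625}\right) = \frac{699256}{21625}$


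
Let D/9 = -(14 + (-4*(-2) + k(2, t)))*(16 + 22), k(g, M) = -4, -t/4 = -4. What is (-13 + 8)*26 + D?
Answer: -6286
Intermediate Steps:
t = 16 (t = -4*(-4) = 16)
D = -6156 (D = 9*(-(14 + (-4*(-2) - 4))*(16 + 22)) = 9*(-(14 + (8 - 4))*38) = 9*(-(14 + 4)*38) = 9*(-18*38) = 9*(-1*684) = 9*(-684) = -6156)
(-13 + 8)*26 + D = (-13 + 8)*26 - 6156 = -5*26 - 6156 = -130 - 6156 = -6286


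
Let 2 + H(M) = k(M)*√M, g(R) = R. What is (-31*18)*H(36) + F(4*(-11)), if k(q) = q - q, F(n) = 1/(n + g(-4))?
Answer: 53567/48 ≈ 1116.0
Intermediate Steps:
F(n) = 1/(-4 + n) (F(n) = 1/(n - 4) = 1/(-4 + n))
k(q) = 0
H(M) = -2 (H(M) = -2 + 0*√M = -2 + 0 = -2)
(-31*18)*H(36) + F(4*(-11)) = -31*18*(-2) + 1/(-4 + 4*(-11)) = -558*(-2) + 1/(-4 - 44) = 1116 + 1/(-48) = 1116 - 1/48 = 53567/48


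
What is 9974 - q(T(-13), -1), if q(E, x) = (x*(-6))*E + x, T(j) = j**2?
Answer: 8961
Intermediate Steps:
q(E, x) = x - 6*E*x (q(E, x) = (-6*x)*E + x = -6*E*x + x = x - 6*E*x)
9974 - q(T(-13), -1) = 9974 - (-1)*(1 - 6*(-13)**2) = 9974 - (-1)*(1 - 6*169) = 9974 - (-1)*(1 - 1014) = 9974 - (-1)*(-1013) = 9974 - 1*1013 = 9974 - 1013 = 8961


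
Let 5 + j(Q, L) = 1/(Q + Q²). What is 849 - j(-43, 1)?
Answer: 1542323/1806 ≈ 854.00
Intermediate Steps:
j(Q, L) = -5 + 1/(Q + Q²)
849 - j(-43, 1) = 849 - (1 - 5*(-43) - 5*(-43)²)/((-43)*(1 - 43)) = 849 - (-1)*(1 + 215 - 5*1849)/(43*(-42)) = 849 - (-1)*(-1)*(1 + 215 - 9245)/(43*42) = 849 - (-1)*(-1)*(-9029)/(43*42) = 849 - 1*(-9029/1806) = 849 + 9029/1806 = 1542323/1806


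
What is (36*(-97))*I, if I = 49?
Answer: -171108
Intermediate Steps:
(36*(-97))*I = (36*(-97))*49 = -3492*49 = -171108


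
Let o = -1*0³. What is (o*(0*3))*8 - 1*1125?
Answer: -1125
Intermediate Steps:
o = 0 (o = -1*0 = 0)
(o*(0*3))*8 - 1*1125 = (0*(0*3))*8 - 1*1125 = (0*0)*8 - 1125 = 0*8 - 1125 = 0 - 1125 = -1125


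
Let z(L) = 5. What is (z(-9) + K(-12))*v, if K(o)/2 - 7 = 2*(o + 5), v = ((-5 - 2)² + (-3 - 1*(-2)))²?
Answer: -20736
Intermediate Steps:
v = 2304 (v = ((-7)² + (-3 + 2))² = (49 - 1)² = 48² = 2304)
K(o) = 34 + 4*o (K(o) = 14 + 2*(2*(o + 5)) = 14 + 2*(2*(5 + o)) = 14 + 2*(10 + 2*o) = 14 + (20 + 4*o) = 34 + 4*o)
(z(-9) + K(-12))*v = (5 + (34 + 4*(-12)))*2304 = (5 + (34 - 48))*2304 = (5 - 14)*2304 = -9*2304 = -20736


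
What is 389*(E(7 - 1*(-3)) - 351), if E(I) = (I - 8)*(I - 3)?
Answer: -131093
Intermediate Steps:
E(I) = (-8 + I)*(-3 + I)
389*(E(7 - 1*(-3)) - 351) = 389*((24 + (7 - 1*(-3))² - 11*(7 - 1*(-3))) - 351) = 389*((24 + (7 + 3)² - 11*(7 + 3)) - 351) = 389*((24 + 10² - 11*10) - 351) = 389*((24 + 100 - 110) - 351) = 389*(14 - 351) = 389*(-337) = -131093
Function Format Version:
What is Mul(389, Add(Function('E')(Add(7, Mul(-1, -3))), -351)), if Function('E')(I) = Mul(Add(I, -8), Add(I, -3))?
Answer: -131093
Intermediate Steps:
Function('E')(I) = Mul(Add(-8, I), Add(-3, I))
Mul(389, Add(Function('E')(Add(7, Mul(-1, -3))), -351)) = Mul(389, Add(Add(24, Pow(Add(7, Mul(-1, -3)), 2), Mul(-11, Add(7, Mul(-1, -3)))), -351)) = Mul(389, Add(Add(24, Pow(Add(7, 3), 2), Mul(-11, Add(7, 3))), -351)) = Mul(389, Add(Add(24, Pow(10, 2), Mul(-11, 10)), -351)) = Mul(389, Add(Add(24, 100, -110), -351)) = Mul(389, Add(14, -351)) = Mul(389, -337) = -131093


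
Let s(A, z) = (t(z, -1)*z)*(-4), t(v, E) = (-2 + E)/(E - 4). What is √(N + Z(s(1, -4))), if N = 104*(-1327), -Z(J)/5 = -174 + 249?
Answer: I*√138383 ≈ 372.0*I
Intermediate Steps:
t(v, E) = (-2 + E)/(-4 + E)
s(A, z) = -12*z/5 (s(A, z) = (((-2 - 1)/(-4 - 1))*z)*(-4) = ((-3/(-5))*z)*(-4) = ((-⅕*(-3))*z)*(-4) = (3*z/5)*(-4) = -12*z/5)
Z(J) = -375 (Z(J) = -5*(-174 + 249) = -5*75 = -375)
N = -138008
√(N + Z(s(1, -4))) = √(-138008 - 375) = √(-138383) = I*√138383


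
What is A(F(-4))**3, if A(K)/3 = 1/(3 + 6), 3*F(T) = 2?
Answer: 1/27 ≈ 0.037037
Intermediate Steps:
F(T) = 2/3 (F(T) = (1/3)*2 = 2/3)
A(K) = 1/3 (A(K) = 3/(3 + 6) = 3/9 = 3*(1/9) = 1/3)
A(F(-4))**3 = (1/3)**3 = 1/27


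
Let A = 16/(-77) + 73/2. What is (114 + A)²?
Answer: 535691025/23716 ≈ 22588.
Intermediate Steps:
A = 5589/154 (A = 16*(-1/77) + 73*(½) = -16/77 + 73/2 = 5589/154 ≈ 36.292)
(114 + A)² = (114 + 5589/154)² = (23145/154)² = 535691025/23716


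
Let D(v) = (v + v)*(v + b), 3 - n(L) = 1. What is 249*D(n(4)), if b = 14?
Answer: 15936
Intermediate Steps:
n(L) = 2 (n(L) = 3 - 1*1 = 3 - 1 = 2)
D(v) = 2*v*(14 + v) (D(v) = (v + v)*(v + 14) = (2*v)*(14 + v) = 2*v*(14 + v))
249*D(n(4)) = 249*(2*2*(14 + 2)) = 249*(2*2*16) = 249*64 = 15936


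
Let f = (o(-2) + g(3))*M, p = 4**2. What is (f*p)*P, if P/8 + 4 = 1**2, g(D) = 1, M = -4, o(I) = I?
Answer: -1536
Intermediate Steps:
p = 16
f = 4 (f = (-2 + 1)*(-4) = -1*(-4) = 4)
P = -24 (P = -32 + 8*1**2 = -32 + 8*1 = -32 + 8 = -24)
(f*p)*P = (4*16)*(-24) = 64*(-24) = -1536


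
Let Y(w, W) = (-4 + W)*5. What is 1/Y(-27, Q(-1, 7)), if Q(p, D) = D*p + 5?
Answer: -1/30 ≈ -0.033333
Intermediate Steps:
Q(p, D) = 5 + D*p
Y(w, W) = -20 + 5*W
1/Y(-27, Q(-1, 7)) = 1/(-20 + 5*(5 + 7*(-1))) = 1/(-20 + 5*(5 - 7)) = 1/(-20 + 5*(-2)) = 1/(-20 - 10) = 1/(-30) = -1/30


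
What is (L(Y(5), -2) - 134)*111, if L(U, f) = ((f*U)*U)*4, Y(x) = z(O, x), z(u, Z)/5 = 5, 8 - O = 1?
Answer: -569874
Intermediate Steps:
O = 7 (O = 8 - 1*1 = 8 - 1 = 7)
z(u, Z) = 25 (z(u, Z) = 5*5 = 25)
Y(x) = 25
L(U, f) = 4*f*U² (L(U, f) = ((U*f)*U)*4 = (f*U²)*4 = 4*f*U²)
(L(Y(5), -2) - 134)*111 = (4*(-2)*25² - 134)*111 = (4*(-2)*625 - 134)*111 = (-5000 - 134)*111 = -5134*111 = -569874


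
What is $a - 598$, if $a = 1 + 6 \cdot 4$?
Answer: $-573$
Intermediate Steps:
$a = 25$ ($a = 1 + 24 = 25$)
$a - 598 = 25 - 598 = -573$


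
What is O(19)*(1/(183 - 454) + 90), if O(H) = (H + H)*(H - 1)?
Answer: 16682076/271 ≈ 61558.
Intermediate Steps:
O(H) = 2*H*(-1 + H) (O(H) = (2*H)*(-1 + H) = 2*H*(-1 + H))
O(19)*(1/(183 - 454) + 90) = (2*19*(-1 + 19))*(1/(183 - 454) + 90) = (2*19*18)*(1/(-271) + 90) = 684*(-1/271 + 90) = 684*(24389/271) = 16682076/271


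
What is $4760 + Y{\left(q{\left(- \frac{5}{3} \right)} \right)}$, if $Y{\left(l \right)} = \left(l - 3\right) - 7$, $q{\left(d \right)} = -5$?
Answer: $4745$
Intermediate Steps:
$Y{\left(l \right)} = -10 + l$ ($Y{\left(l \right)} = \left(-3 + l\right) - 7 = -10 + l$)
$4760 + Y{\left(q{\left(- \frac{5}{3} \right)} \right)} = 4760 - 15 = 4745$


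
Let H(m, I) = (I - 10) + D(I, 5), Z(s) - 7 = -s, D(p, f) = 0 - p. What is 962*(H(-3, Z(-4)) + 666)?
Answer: 631072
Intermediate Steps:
D(p, f) = -p
Z(s) = 7 - s
H(m, I) = -10 (H(m, I) = (I - 10) - I = (-10 + I) - I = -10)
962*(H(-3, Z(-4)) + 666) = 962*(-10 + 666) = 962*656 = 631072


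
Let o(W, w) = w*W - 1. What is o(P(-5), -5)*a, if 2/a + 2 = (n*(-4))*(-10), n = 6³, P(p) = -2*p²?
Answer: 249/4319 ≈ 0.057652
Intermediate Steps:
n = 216
o(W, w) = -1 + W*w (o(W, w) = W*w - 1 = -1 + W*w)
a = 1/4319 (a = 2/(-2 + (216*(-4))*(-10)) = 2/(-2 - 864*(-10)) = 2/(-2 + 8640) = 2/8638 = 2*(1/8638) = 1/4319 ≈ 0.00023154)
o(P(-5), -5)*a = (-1 - 2*(-5)²*(-5))*(1/4319) = (-1 - 2*25*(-5))*(1/4319) = (-1 - 50*(-5))*(1/4319) = (-1 + 250)*(1/4319) = 249*(1/4319) = 249/4319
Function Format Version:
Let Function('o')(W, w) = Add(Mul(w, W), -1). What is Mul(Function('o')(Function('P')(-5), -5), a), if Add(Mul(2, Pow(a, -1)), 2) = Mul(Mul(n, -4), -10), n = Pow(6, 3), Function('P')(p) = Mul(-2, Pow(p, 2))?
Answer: Rational(249, 4319) ≈ 0.057652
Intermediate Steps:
n = 216
Function('o')(W, w) = Add(-1, Mul(W, w)) (Function('o')(W, w) = Add(Mul(W, w), -1) = Add(-1, Mul(W, w)))
a = Rational(1, 4319) (a = Mul(2, Pow(Add(-2, Mul(Mul(216, -4), -10)), -1)) = Mul(2, Pow(Add(-2, Mul(-864, -10)), -1)) = Mul(2, Pow(Add(-2, 8640), -1)) = Mul(2, Pow(8638, -1)) = Mul(2, Rational(1, 8638)) = Rational(1, 4319) ≈ 0.00023154)
Mul(Function('o')(Function('P')(-5), -5), a) = Mul(Add(-1, Mul(Mul(-2, Pow(-5, 2)), -5)), Rational(1, 4319)) = Mul(Add(-1, Mul(Mul(-2, 25), -5)), Rational(1, 4319)) = Mul(Add(-1, Mul(-50, -5)), Rational(1, 4319)) = Mul(Add(-1, 250), Rational(1, 4319)) = Mul(249, Rational(1, 4319)) = Rational(249, 4319)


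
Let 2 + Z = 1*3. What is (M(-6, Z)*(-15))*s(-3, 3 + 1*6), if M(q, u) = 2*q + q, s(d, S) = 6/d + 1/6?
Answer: -495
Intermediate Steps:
s(d, S) = ⅙ + 6/d (s(d, S) = 6/d + 1*(⅙) = 6/d + ⅙ = ⅙ + 6/d)
Z = 1 (Z = -2 + 1*3 = -2 + 3 = 1)
M(q, u) = 3*q
(M(-6, Z)*(-15))*s(-3, 3 + 1*6) = ((3*(-6))*(-15))*((⅙)*(36 - 3)/(-3)) = (-18*(-15))*((⅙)*(-⅓)*33) = 270*(-11/6) = -495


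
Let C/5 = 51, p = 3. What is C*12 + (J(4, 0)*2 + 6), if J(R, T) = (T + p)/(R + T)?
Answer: 6135/2 ≈ 3067.5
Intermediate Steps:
C = 255 (C = 5*51 = 255)
J(R, T) = (3 + T)/(R + T) (J(R, T) = (T + 3)/(R + T) = (3 + T)/(R + T))
C*12 + (J(4, 0)*2 + 6) = 255*12 + (((3 + 0)/(4 + 0))*2 + 6) = 3060 + ((3/4)*2 + 6) = 3060 + (((¼)*3)*2 + 6) = 3060 + ((¾)*2 + 6) = 3060 + (3/2 + 6) = 3060 + 15/2 = 6135/2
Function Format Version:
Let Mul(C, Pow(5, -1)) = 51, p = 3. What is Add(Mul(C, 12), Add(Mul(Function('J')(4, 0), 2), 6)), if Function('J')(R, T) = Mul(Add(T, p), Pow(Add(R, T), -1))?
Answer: Rational(6135, 2) ≈ 3067.5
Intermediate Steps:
C = 255 (C = Mul(5, 51) = 255)
Function('J')(R, T) = Mul(Pow(Add(R, T), -1), Add(3, T)) (Function('J')(R, T) = Mul(Add(T, 3), Pow(Add(R, T), -1)) = Mul(Add(3, T), Pow(Add(R, T), -1)) = Mul(Pow(Add(R, T), -1), Add(3, T)))
Add(Mul(C, 12), Add(Mul(Function('J')(4, 0), 2), 6)) = Add(Mul(255, 12), Add(Mul(Mul(Pow(Add(4, 0), -1), Add(3, 0)), 2), 6)) = Add(3060, Add(Mul(Mul(Pow(4, -1), 3), 2), 6)) = Add(3060, Add(Mul(Mul(Rational(1, 4), 3), 2), 6)) = Add(3060, Add(Mul(Rational(3, 4), 2), 6)) = Add(3060, Add(Rational(3, 2), 6)) = Add(3060, Rational(15, 2)) = Rational(6135, 2)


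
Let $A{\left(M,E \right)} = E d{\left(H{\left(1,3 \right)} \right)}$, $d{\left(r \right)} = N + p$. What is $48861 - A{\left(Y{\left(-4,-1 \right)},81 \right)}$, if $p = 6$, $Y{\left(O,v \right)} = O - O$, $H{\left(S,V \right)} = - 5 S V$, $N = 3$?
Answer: $48132$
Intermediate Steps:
$H{\left(S,V \right)} = - 5 S V$
$Y{\left(O,v \right)} = 0$
$d{\left(r \right)} = 9$ ($d{\left(r \right)} = 3 + 6 = 9$)
$A{\left(M,E \right)} = 9 E$ ($A{\left(M,E \right)} = E 9 = 9 E$)
$48861 - A{\left(Y{\left(-4,-1 \right)},81 \right)} = 48861 - 9 \cdot 81 = 48861 - 729 = 48132$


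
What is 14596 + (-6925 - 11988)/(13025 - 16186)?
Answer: 46156869/3161 ≈ 14602.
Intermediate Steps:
14596 + (-6925 - 11988)/(13025 - 16186) = 14596 - 18913/(-3161) = 14596 - 18913*(-1/3161) = 14596 + 18913/3161 = 46156869/3161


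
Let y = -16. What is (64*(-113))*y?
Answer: 115712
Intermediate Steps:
(64*(-113))*y = (64*(-113))*(-16) = -7232*(-16) = 115712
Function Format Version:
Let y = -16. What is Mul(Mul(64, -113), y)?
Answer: 115712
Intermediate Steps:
Mul(Mul(64, -113), y) = Mul(Mul(64, -113), -16) = Mul(-7232, -16) = 115712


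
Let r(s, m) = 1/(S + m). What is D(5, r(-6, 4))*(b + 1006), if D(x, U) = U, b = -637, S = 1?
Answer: 369/5 ≈ 73.800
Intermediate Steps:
r(s, m) = 1/(1 + m)
D(5, r(-6, 4))*(b + 1006) = (-637 + 1006)/(1 + 4) = 369/5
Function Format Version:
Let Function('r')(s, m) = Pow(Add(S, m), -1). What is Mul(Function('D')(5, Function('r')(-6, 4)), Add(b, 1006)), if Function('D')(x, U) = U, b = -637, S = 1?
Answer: Rational(369, 5) ≈ 73.800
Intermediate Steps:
Function('r')(s, m) = Pow(Add(1, m), -1)
Mul(Function('D')(5, Function('r')(-6, 4)), Add(b, 1006)) = Mul(Pow(Add(1, 4), -1), Add(-637, 1006)) = Mul(Pow(5, -1), 369) = Mul(Rational(1, 5), 369) = Rational(369, 5)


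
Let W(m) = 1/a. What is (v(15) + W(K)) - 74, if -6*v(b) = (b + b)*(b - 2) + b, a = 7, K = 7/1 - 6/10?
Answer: -1979/14 ≈ -141.36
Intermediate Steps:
K = 32/5 (K = 7*1 - 6*⅒ = 7 - ⅗ = 32/5 ≈ 6.4000)
v(b) = -b/6 - b*(-2 + b)/3 (v(b) = -((b + b)*(b - 2) + b)/6 = -((2*b)*(-2 + b) + b)/6 = -(2*b*(-2 + b) + b)/6 = -(b + 2*b*(-2 + b))/6 = -b/6 - b*(-2 + b)/3)
W(m) = ⅐ (W(m) = 1/7 = ⅐)
(v(15) + W(K)) - 74 = ((⅙)*15*(3 - 2*15) + ⅐) - 74 = ((⅙)*15*(3 - 30) + ⅐) - 74 = ((⅙)*15*(-27) + ⅐) - 74 = (-135/2 + ⅐) - 74 = -943/14 - 74 = -1979/14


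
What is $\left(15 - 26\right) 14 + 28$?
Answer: $-126$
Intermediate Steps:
$\left(15 - 26\right) 14 + 28 = \left(-11\right) 14 + 28 = -154 + 28 = -126$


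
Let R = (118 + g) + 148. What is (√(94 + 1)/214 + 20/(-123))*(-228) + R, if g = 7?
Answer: 12713/41 - 114*√95/107 ≈ 299.69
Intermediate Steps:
R = 273 (R = (118 + 7) + 148 = 125 + 148 = 273)
(√(94 + 1)/214 + 20/(-123))*(-228) + R = (√(94 + 1)/214 + 20/(-123))*(-228) + 273 = (√95*(1/214) + 20*(-1/123))*(-228) + 273 = (√95/214 - 20/123)*(-228) + 273 = (-20/123 + √95/214)*(-228) + 273 = (1520/41 - 114*√95/107) + 273 = 12713/41 - 114*√95/107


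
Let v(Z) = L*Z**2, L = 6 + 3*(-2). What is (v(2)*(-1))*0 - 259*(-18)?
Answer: 4662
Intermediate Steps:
L = 0 (L = 6 - 6 = 0)
v(Z) = 0 (v(Z) = 0*Z**2 = 0)
(v(2)*(-1))*0 - 259*(-18) = (0*(-1))*0 - 259*(-18) = 0*0 + 4662 = 0 + 4662 = 4662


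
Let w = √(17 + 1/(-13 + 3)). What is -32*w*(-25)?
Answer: 1040*√10 ≈ 3288.8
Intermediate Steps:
w = 13*√10/10 (w = √(17 + 1/(-10)) = √(17 - ⅒) = √(169/10) = 13*√10/10 ≈ 4.1110)
-32*w*(-25) = -208*√10/5*(-25) = 1040*√10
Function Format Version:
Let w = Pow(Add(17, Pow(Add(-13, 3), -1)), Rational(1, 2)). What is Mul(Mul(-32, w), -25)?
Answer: Mul(1040, Pow(10, Rational(1, 2))) ≈ 3288.8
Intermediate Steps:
w = Mul(Rational(13, 10), Pow(10, Rational(1, 2))) (w = Pow(Add(17, Pow(-10, -1)), Rational(1, 2)) = Pow(Add(17, Rational(-1, 10)), Rational(1, 2)) = Pow(Rational(169, 10), Rational(1, 2)) = Mul(Rational(13, 10), Pow(10, Rational(1, 2))) ≈ 4.1110)
Mul(Mul(-32, w), -25) = Mul(Mul(-32, Mul(Rational(13, 10), Pow(10, Rational(1, 2)))), -25) = Mul(Mul(Rational(-208, 5), Pow(10, Rational(1, 2))), -25) = Mul(1040, Pow(10, Rational(1, 2)))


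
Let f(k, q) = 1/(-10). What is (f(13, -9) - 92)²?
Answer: 848241/100 ≈ 8482.4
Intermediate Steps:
f(k, q) = -⅒
(f(13, -9) - 92)² = (-⅒ - 92)² = (-921/10)² = 848241/100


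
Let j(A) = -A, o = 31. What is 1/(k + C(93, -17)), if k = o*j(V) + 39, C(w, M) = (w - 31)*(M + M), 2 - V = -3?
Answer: -1/2224 ≈ -0.00044964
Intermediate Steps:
V = 5 (V = 2 - 1*(-3) = 2 + 3 = 5)
C(w, M) = 2*M*(-31 + w) (C(w, M) = (-31 + w)*(2*M) = 2*M*(-31 + w))
k = -116 (k = 31*(-1*5) + 39 = 31*(-5) + 39 = -155 + 39 = -116)
1/(k + C(93, -17)) = 1/(-116 + 2*(-17)*(-31 + 93)) = 1/(-116 + 2*(-17)*62) = 1/(-116 - 2108) = 1/(-2224) = -1/2224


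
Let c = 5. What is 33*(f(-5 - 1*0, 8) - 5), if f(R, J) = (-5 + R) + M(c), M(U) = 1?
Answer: -462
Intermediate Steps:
f(R, J) = -4 + R (f(R, J) = (-5 + R) + 1 = -4 + R)
33*(f(-5 - 1*0, 8) - 5) = 33*((-4 + (-5 - 1*0)) - 5) = 33*((-4 + (-5 + 0)) - 5) = 33*((-4 - 5) - 5) = 33*(-9 - 5) = 33*(-14) = -462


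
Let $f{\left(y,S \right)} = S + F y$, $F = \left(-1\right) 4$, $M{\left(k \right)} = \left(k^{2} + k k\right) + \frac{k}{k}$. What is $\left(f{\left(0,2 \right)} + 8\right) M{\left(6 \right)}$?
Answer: $730$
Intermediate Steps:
$M{\left(k \right)} = 1 + 2 k^{2}$ ($M{\left(k \right)} = \left(k^{2} + k^{2}\right) + 1 = 2 k^{2} + 1 = 1 + 2 k^{2}$)
$F = -4$
$f{\left(y,S \right)} = S - 4 y$
$\left(f{\left(0,2 \right)} + 8\right) M{\left(6 \right)} = \left(\left(2 - 0\right) + 8\right) \left(1 + 2 \cdot 6^{2}\right) = \left(\left(2 + 0\right) + 8\right) \left(1 + 2 \cdot 36\right) = \left(2 + 8\right) \left(1 + 72\right) = 10 \cdot 73 = 730$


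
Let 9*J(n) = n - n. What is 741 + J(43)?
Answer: 741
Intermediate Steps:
J(n) = 0 (J(n) = (n - n)/9 = (⅑)*0 = 0)
741 + J(43) = 741 + 0 = 741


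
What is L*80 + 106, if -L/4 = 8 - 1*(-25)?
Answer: -10454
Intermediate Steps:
L = -132 (L = -4*(8 - 1*(-25)) = -4*(8 + 25) = -4*33 = -132)
L*80 + 106 = -132*80 + 106 = -10560 + 106 = -10454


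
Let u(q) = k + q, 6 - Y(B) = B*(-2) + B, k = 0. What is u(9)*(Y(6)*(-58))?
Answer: -6264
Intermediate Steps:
Y(B) = 6 + B (Y(B) = 6 - (B*(-2) + B) = 6 - (-2*B + B) = 6 - (-1)*B = 6 + B)
u(q) = q (u(q) = 0 + q = q)
u(9)*(Y(6)*(-58)) = 9*((6 + 6)*(-58)) = 9*(12*(-58)) = 9*(-696) = -6264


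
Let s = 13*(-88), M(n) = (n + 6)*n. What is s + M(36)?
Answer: 368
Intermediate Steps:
M(n) = n*(6 + n) (M(n) = (6 + n)*n = n*(6 + n))
s = -1144
s + M(36) = -1144 + 36*(6 + 36) = -1144 + 36*42 = -1144 + 1512 = 368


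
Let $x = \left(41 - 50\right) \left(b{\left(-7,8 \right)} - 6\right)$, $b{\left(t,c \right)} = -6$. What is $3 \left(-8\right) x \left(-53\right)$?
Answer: $137376$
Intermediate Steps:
$x = 108$ ($x = \left(41 - 50\right) \left(-6 - 6\right) = \left(-9\right) \left(-12\right) = 108$)
$3 \left(-8\right) x \left(-53\right) = 3 \left(-8\right) 108 \left(-53\right) = \left(-24\right) 108 \left(-53\right) = \left(-2592\right) \left(-53\right) = 137376$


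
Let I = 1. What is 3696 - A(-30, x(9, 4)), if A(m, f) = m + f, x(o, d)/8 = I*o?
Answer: 3654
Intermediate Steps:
x(o, d) = 8*o (x(o, d) = 8*(1*o) = 8*o)
A(m, f) = f + m
3696 - A(-30, x(9, 4)) = 3696 - (8*9 - 30) = 3696 - (72 - 30) = 3696 - 1*42 = 3696 - 42 = 3654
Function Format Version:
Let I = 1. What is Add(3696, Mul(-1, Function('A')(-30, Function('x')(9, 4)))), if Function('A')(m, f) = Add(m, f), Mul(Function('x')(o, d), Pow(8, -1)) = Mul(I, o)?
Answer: 3654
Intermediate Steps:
Function('x')(o, d) = Mul(8, o) (Function('x')(o, d) = Mul(8, Mul(1, o)) = Mul(8, o))
Function('A')(m, f) = Add(f, m)
Add(3696, Mul(-1, Function('A')(-30, Function('x')(9, 4)))) = Add(3696, Mul(-1, Add(Mul(8, 9), -30))) = Add(3696, Mul(-1, Add(72, -30))) = Add(3696, Mul(-1, 42)) = Add(3696, -42) = 3654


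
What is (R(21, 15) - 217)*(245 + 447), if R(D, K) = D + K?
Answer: -125252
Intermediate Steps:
(R(21, 15) - 217)*(245 + 447) = ((21 + 15) - 217)*(245 + 447) = (36 - 217)*692 = -181*692 = -125252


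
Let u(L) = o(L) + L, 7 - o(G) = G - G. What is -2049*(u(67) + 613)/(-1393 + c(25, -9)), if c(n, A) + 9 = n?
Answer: 156407/153 ≈ 1022.3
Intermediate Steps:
o(G) = 7 (o(G) = 7 - (G - G) = 7 - 1*0 = 7 + 0 = 7)
u(L) = 7 + L
c(n, A) = -9 + n
-2049*(u(67) + 613)/(-1393 + c(25, -9)) = -2049*((7 + 67) + 613)/(-1393 + (-9 + 25)) = -2049*(74 + 613)/(-1393 + 16) = -2049/((-1377/687)) = -2049/((-1377*1/687)) = -2049/(-459/229) = -2049*(-229/459) = 156407/153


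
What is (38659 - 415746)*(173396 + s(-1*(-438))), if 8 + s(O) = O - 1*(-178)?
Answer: -65614646348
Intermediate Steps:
s(O) = 170 + O (s(O) = -8 + (O - 1*(-178)) = -8 + (O + 178) = -8 + (178 + O) = 170 + O)
(38659 - 415746)*(173396 + s(-1*(-438))) = (38659 - 415746)*(173396 + (170 - 1*(-438))) = -377087*(173396 + (170 + 438)) = -377087*(173396 + 608) = -377087*174004 = -65614646348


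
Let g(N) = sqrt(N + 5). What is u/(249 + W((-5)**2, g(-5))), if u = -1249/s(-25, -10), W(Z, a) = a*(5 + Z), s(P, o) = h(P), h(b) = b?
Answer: 1249/6225 ≈ 0.20064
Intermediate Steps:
s(P, o) = P
g(N) = sqrt(5 + N)
u = 1249/25 (u = -1249/(-25) = -1249*(-1/25) = 1249/25 ≈ 49.960)
u/(249 + W((-5)**2, g(-5))) = (1249/25)/(249 + sqrt(5 - 5)*(5 + (-5)**2)) = (1249/25)/(249 + sqrt(0)*(5 + 25)) = (1249/25)/(249 + 0*30) = (1249/25)/(249 + 0) = (1249/25)/249 = (1/249)*(1249/25) = 1249/6225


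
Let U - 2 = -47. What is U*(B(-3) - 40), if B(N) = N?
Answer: 1935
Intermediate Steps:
U = -45 (U = 2 - 47 = -45)
U*(B(-3) - 40) = -45*(-3 - 40) = -45*(-43) = 1935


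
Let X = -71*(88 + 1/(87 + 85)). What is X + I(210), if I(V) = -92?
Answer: -1090551/172 ≈ -6340.4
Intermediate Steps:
X = -1074727/172 (X = -71*(88 + 1/172) = -71*15137/172 = -1074727/172 ≈ -6248.4)
X + I(210) = -1074727/172 - 92 = -1090551/172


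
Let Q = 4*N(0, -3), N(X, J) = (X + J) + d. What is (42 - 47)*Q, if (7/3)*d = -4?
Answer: 660/7 ≈ 94.286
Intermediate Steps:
d = -12/7 (d = (3/7)*(-4) = -12/7 ≈ -1.7143)
N(X, J) = -12/7 + J + X (N(X, J) = (X + J) - 12/7 = (J + X) - 12/7 = -12/7 + J + X)
Q = -132/7 (Q = 4*(-12/7 - 3 + 0) = 4*(-33/7) = -132/7 ≈ -18.857)
(42 - 47)*Q = (42 - 47)*(-132/7) = -5*(-132/7) = 660/7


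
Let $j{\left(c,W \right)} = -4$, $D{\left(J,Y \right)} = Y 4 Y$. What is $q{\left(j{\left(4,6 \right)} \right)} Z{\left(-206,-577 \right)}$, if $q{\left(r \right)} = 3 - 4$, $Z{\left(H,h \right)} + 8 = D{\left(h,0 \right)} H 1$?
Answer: $8$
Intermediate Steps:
$D{\left(J,Y \right)} = 4 Y^{2}$ ($D{\left(J,Y \right)} = 4 Y Y = 4 Y^{2}$)
$Z{\left(H,h \right)} = -8$ ($Z{\left(H,h \right)} = -8 + 4 \cdot 0^{2} H 1 = -8 + 4 \cdot 0 H 1 = -8 + 0 H 1 = -8 + 0 \cdot 1 = -8 + 0 = -8$)
$q{\left(r \right)} = -1$
$q{\left(j{\left(4,6 \right)} \right)} Z{\left(-206,-577 \right)} = \left(-1\right) \left(-8\right) = 8$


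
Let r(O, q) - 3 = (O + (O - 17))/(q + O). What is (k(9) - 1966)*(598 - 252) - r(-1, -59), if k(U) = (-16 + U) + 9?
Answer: -40772839/60 ≈ -6.7955e+5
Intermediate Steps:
k(U) = -7 + U
r(O, q) = 3 + (-17 + 2*O)/(O + q) (r(O, q) = 3 + (O + (O - 17))/(q + O) = 3 + (O + (-17 + O))/(O + q) = 3 + (-17 + 2*O)/(O + q))
(k(9) - 1966)*(598 - 252) - r(-1, -59) = ((-7 + 9) - 1966)*(598 - 252) - (-17 + 3*(-59) + 5*(-1))/(-1 - 59) = (2 - 1966)*346 - (-17 - 177 - 5)/(-60) = -1964*346 - (-1)*(-199)/60 = -679544 - 1*199/60 = -679544 - 199/60 = -40772839/60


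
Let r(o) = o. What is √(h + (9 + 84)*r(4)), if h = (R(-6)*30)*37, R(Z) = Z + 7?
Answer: √1482 ≈ 38.497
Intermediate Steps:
R(Z) = 7 + Z
h = 1110 (h = ((7 - 6)*30)*37 = (1*30)*37 = 30*37 = 1110)
√(h + (9 + 84)*r(4)) = √(1110 + (9 + 84)*4) = √(1110 + 93*4) = √(1110 + 372) = √1482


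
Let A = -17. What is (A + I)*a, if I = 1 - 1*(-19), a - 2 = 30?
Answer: 96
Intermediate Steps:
a = 32 (a = 2 + 30 = 32)
I = 20 (I = 1 + 19 = 20)
(A + I)*a = (-17 + 20)*32 = 3*32 = 96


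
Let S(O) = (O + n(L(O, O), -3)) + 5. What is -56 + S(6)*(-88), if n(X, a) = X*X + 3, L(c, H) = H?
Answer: -4456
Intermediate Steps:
n(X, a) = 3 + X² (n(X, a) = X² + 3 = 3 + X²)
S(O) = 8 + O + O² (S(O) = (O + (3 + O²)) + 5 = (3 + O + O²) + 5 = 8 + O + O²)
-56 + S(6)*(-88) = -56 + (8 + 6 + 6²)*(-88) = -56 + (8 + 6 + 36)*(-88) = -56 + 50*(-88) = -56 - 4400 = -4456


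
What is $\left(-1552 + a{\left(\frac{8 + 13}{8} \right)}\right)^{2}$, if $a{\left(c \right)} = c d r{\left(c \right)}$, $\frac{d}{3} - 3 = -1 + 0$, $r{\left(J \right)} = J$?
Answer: $\frac{2336852281}{1024} \approx 2.2821 \cdot 10^{6}$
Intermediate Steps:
$d = 6$ ($d = 9 + 3 \left(-1 + 0\right) = 9 + 3 \left(-1\right) = 9 - 3 = 6$)
$a{\left(c \right)} = 6 c^{2}$ ($a{\left(c \right)} = c 6 c = 6 c c = 6 c^{2}$)
$\left(-1552 + a{\left(\frac{8 + 13}{8} \right)}\right)^{2} = \left(-1552 + 6 \left(\frac{8 + 13}{8}\right)^{2}\right)^{2} = \left(-1552 + 6 \left(21 \cdot \frac{1}{8}\right)^{2}\right)^{2} = \left(-1552 + 6 \left(\frac{21}{8}\right)^{2}\right)^{2} = \left(-1552 + 6 \cdot \frac{441}{64}\right)^{2} = \left(-1552 + \frac{1323}{32}\right)^{2} = \left(- \frac{48341}{32}\right)^{2} = \frac{2336852281}{1024}$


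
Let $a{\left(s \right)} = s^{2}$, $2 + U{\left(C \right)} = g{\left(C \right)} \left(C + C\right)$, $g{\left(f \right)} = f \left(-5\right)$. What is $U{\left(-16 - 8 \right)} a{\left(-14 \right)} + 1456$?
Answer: $-1127896$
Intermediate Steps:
$g{\left(f \right)} = - 5 f$
$U{\left(C \right)} = -2 - 10 C^{2}$ ($U{\left(C \right)} = -2 + - 5 C \left(C + C\right) = -2 + - 5 C 2 C = -2 - 10 C^{2}$)
$U{\left(-16 - 8 \right)} a{\left(-14 \right)} + 1456 = \left(-2 - 10 \left(-16 - 8\right)^{2}\right) \left(-14\right)^{2} + 1456 = \left(-2 - 10 \left(-16 - 8\right)^{2}\right) 196 + 1456 = \left(-2 - 10 \left(-24\right)^{2}\right) 196 + 1456 = \left(-2 - 5760\right) 196 + 1456 = \left(-5762\right) 196 + 1456 = -1129352 + 1456 = -1127896$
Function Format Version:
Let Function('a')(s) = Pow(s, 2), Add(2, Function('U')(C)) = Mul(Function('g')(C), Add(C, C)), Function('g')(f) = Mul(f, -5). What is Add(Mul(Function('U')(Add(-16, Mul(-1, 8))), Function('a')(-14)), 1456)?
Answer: -1127896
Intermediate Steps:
Function('g')(f) = Mul(-5, f)
Function('U')(C) = Add(-2, Mul(-10, Pow(C, 2))) (Function('U')(C) = Add(-2, Mul(Mul(-5, C), Add(C, C))) = Add(-2, Mul(Mul(-5, C), Mul(2, C))) = Add(-2, Mul(-10, Pow(C, 2))))
Add(Mul(Function('U')(Add(-16, Mul(-1, 8))), Function('a')(-14)), 1456) = Add(Mul(Add(-2, Mul(-10, Pow(Add(-16, Mul(-1, 8)), 2))), Pow(-14, 2)), 1456) = Add(Mul(Add(-2, Mul(-10, Pow(Add(-16, -8), 2))), 196), 1456) = Add(Mul(Add(-2, Mul(-10, Pow(-24, 2))), 196), 1456) = Add(Mul(Add(-2, Mul(-10, 576)), 196), 1456) = Add(Mul(Add(-2, -5760), 196), 1456) = Add(Mul(-5762, 196), 1456) = Add(-1129352, 1456) = -1127896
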